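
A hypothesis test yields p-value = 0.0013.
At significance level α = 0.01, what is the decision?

Compare p-value to α:
0.0013 < 0.01
Decision: reject H₀

Answer: reject H₀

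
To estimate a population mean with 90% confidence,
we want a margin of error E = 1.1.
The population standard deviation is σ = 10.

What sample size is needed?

z_0.05 = 1.645
n = (z×σ/E)² = (1.645×10/1.1)²
n = 223.6384
Round up: n = 224

Answer: n = 224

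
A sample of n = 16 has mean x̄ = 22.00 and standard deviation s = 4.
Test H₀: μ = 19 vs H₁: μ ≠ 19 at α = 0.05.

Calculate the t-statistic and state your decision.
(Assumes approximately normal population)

Answer: t = 3.0000, reject H₀

Derivation:
df = n - 1 = 15
SE = s/√n = 4/√16 = 1.0000
t = (x̄ - μ₀)/SE = (22.00 - 19)/1.0000 = 3.0000
Critical value: t_{0.025,15} = ±2.131
p-value ≈ 0.0090
Decision: reject H₀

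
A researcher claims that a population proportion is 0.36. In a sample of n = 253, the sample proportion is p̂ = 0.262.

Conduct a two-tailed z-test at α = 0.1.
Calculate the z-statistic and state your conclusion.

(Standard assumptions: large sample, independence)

H₀: p = 0.36, H₁: p ≠ 0.36
Standard error: SE = √(p₀(1-p₀)/n) = √(0.36×0.64/253) = 0.030177
z-statistic: z = (p̂ - p₀)/SE = (0.262 - 0.36)/0.030177 = -3.2475
Critical value: z_0.05 = ±1.645
p-value = 0.0012
Decision: reject H₀ at α = 0.1

Answer: z = -3.2475, reject H₀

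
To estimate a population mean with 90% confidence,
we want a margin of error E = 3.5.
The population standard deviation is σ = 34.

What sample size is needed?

z_0.05 = 1.645
n = (z×σ/E)² = (1.645×34/3.5)²
n = 255.3604
Round up: n = 256

Answer: n = 256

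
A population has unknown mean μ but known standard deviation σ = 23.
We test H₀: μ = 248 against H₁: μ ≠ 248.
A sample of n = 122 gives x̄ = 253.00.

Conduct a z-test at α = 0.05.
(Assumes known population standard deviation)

Standard error: SE = σ/√n = 23/√122 = 2.0823
z-statistic: z = (x̄ - μ₀)/SE = (253.00 - 248)/2.0823 = 2.4012
Critical value: ±1.960
p-value = 0.0163
Decision: reject H₀

Answer: z = 2.4012, reject H₀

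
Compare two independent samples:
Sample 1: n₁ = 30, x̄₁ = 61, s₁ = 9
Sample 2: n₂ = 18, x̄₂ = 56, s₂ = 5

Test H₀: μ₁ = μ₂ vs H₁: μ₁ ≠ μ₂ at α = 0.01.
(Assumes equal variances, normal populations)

Pooled variance: s²_p = [29×9² + 17×5²]/(46) = 60.3043
s_p = 7.7656
SE = s_p×√(1/n₁ + 1/n₂) = 7.7656×√(1/30 + 1/18) = 2.3153
t = (x̄₁ - x̄₂)/SE = (61 - 56)/2.3153 = 2.1595
df = 46, t-critical = ±2.687
Decision: fail to reject H₀

Answer: t = 2.1595, fail to reject H₀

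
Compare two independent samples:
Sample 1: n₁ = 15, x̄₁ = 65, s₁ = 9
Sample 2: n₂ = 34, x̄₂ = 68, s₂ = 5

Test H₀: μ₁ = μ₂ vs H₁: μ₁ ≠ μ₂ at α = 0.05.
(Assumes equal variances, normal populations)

Answer: t = -1.4991, fail to reject H₀

Derivation:
Pooled variance: s²_p = [14×9² + 33×5²]/(47) = 41.6809
s_p = 6.4561
SE = s_p×√(1/n₁ + 1/n₂) = 6.4561×√(1/15 + 1/34) = 2.0012
t = (x̄₁ - x̄₂)/SE = (65 - 68)/2.0012 = -1.4991
df = 47, t-critical = ±2.012
Decision: fail to reject H₀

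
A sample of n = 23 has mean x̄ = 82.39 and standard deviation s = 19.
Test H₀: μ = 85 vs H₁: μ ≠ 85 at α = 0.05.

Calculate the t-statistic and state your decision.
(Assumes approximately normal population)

Answer: t = -0.6588, fail to reject H₀

Derivation:
df = n - 1 = 22
SE = s/√n = 19/√23 = 3.9618
t = (x̄ - μ₀)/SE = (82.39 - 85)/3.9618 = -0.6588
Critical value: t_{0.025,22} = ±2.074
p-value ≈ 0.5169
Decision: fail to reject H₀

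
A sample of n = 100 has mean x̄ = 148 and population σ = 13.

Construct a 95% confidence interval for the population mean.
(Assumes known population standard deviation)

Confidence level: 95%, α = 0.05
z_0.025 = 1.960
SE = σ/√n = 13/√100 = 1.3000
Margin of error = 1.960 × 1.3000 = 2.5480
CI: x̄ ± margin = 148 ± 2.5480
CI: (145.4520, 150.5480)

Answer: (145.4520, 150.5480)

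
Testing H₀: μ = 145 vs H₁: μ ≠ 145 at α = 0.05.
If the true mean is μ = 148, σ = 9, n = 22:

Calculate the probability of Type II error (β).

SE = σ/√n = 9/√22 = 1.9188
Critical values: μ₀ ± z_0.025×SE = 145 ± 1.960×1.9188
Acceptance region: (141.2392, 148.7608)
Under H₁ (μ = 148): z_high = (148.7608 - 148)/1.9188 = 0.3965, z_low = (141.2392 - 148)/1.9188 = -3.5235
β = P(not reject | H₁) = Φ(0.3965) - Φ(-3.5235) ≈ 0.6539

Answer: β ≈ 0.6539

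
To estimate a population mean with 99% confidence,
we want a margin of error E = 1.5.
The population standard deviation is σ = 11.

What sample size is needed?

Answer: n = 357

Derivation:
z_0.005 = 2.576
n = (z×σ/E)² = (2.576×11/1.5)²
n = 356.8573
Round up: n = 357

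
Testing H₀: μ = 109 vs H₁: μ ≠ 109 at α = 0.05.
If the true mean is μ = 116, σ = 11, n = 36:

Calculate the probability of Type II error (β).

Answer: β ≈ 0.0316

Derivation:
SE = σ/√n = 11/√36 = 1.8333
Critical values: μ₀ ± z_0.025×SE = 109 ± 1.960×1.8333
Acceptance region: (105.4067, 112.5933)
Under H₁ (μ = 116): z_high = (112.5933 - 116)/1.8333 = -1.8582, z_low = (105.4067 - 116)/1.8333 = -5.7783
β = P(not reject | H₁) = Φ(-1.8582) - Φ(-5.7783) ≈ 0.0316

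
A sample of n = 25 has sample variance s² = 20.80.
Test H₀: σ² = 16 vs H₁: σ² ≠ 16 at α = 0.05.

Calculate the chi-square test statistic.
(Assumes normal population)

df = n - 1 = 24
χ² = (n-1)s²/σ₀² = 24×20.80/16 = 31.2000
Critical values: χ²_{0.975,24} = 12.401, χ²_{0.025,24} = 39.364
Rejection region: χ² < 12.401 or χ² > 39.364
Decision: fail to reject H₀

Answer: χ² = 31.2000, fail to reject H₀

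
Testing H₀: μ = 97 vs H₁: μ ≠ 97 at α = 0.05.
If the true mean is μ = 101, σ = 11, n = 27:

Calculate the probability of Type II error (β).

SE = σ/√n = 11/√27 = 2.1170
Critical values: μ₀ ± z_0.025×SE = 97 ± 1.960×2.1170
Acceptance region: (92.8507, 101.1493)
Under H₁ (μ = 101): z_high = (101.1493 - 101)/2.1170 = 0.0705, z_low = (92.8507 - 101)/2.1170 = -3.8495
β = P(not reject | H₁) = Φ(0.0705) - Φ(-3.8495) ≈ 0.5280

Answer: β ≈ 0.5280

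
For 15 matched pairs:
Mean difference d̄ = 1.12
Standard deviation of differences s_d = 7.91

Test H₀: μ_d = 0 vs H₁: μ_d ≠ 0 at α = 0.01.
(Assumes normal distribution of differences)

df = n - 1 = 14
SE = s_d/√n = 7.91/√15 = 2.0424
t = d̄/SE = 1.12/2.0424 = 0.5484
Critical value: t_{0.005,14} = ±2.977
p-value ≈ 0.5921
Decision: fail to reject H₀

Answer: t = 0.5484, fail to reject H₀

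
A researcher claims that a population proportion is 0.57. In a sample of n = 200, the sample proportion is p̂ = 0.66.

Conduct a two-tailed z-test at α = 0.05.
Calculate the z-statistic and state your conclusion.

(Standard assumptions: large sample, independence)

Answer: z = 2.5709, reject H₀

Derivation:
H₀: p = 0.57, H₁: p ≠ 0.57
Standard error: SE = √(p₀(1-p₀)/n) = √(0.57×0.43/200) = 0.035007
z-statistic: z = (p̂ - p₀)/SE = (0.66 - 0.57)/0.035007 = 2.5709
Critical value: z_0.025 = ±1.960
p-value = 0.0101
Decision: reject H₀ at α = 0.05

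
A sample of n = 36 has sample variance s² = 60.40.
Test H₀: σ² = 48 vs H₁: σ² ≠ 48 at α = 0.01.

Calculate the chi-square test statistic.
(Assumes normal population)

df = n - 1 = 35
χ² = (n-1)s²/σ₀² = 35×60.40/48 = 44.0417
Critical values: χ²_{0.995,35} = 17.192, χ²_{0.005,35} = 60.275
Rejection region: χ² < 17.192 or χ² > 60.275
Decision: fail to reject H₀

Answer: χ² = 44.0417, fail to reject H₀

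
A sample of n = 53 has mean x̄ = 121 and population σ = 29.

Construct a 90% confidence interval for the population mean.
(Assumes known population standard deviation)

Confidence level: 90%, α = 0.1
z_0.05 = 1.645
SE = σ/√n = 29/√53 = 3.9835
Margin of error = 1.645 × 3.9835 = 6.5529
CI: x̄ ± margin = 121 ± 6.5529
CI: (114.4471, 127.5529)

Answer: (114.4471, 127.5529)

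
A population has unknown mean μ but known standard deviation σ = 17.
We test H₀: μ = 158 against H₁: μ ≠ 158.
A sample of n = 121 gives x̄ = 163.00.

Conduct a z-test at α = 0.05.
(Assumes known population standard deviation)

Standard error: SE = σ/√n = 17/√121 = 1.5455
z-statistic: z = (x̄ - μ₀)/SE = (163.00 - 158)/1.5455 = 3.2352
Critical value: ±1.960
p-value = 0.0012
Decision: reject H₀

Answer: z = 3.2352, reject H₀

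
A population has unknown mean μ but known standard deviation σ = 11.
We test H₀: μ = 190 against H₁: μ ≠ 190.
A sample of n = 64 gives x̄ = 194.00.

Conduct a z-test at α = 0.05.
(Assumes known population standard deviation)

Answer: z = 2.9091, reject H₀

Derivation:
Standard error: SE = σ/√n = 11/√64 = 1.3750
z-statistic: z = (x̄ - μ₀)/SE = (194.00 - 190)/1.3750 = 2.9091
Critical value: ±1.960
p-value = 0.0036
Decision: reject H₀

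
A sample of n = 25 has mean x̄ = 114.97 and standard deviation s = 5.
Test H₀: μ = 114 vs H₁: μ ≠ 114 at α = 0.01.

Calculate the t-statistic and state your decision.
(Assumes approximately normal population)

Answer: t = 0.9700, fail to reject H₀

Derivation:
df = n - 1 = 24
SE = s/√n = 5/√25 = 1.0000
t = (x̄ - μ₀)/SE = (114.97 - 114)/1.0000 = 0.9700
Critical value: t_{0.005,24} = ±2.797
p-value ≈ 0.3417
Decision: fail to reject H₀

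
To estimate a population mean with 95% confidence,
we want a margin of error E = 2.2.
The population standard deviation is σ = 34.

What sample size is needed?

z_0.025 = 1.960
n = (z×σ/E)² = (1.960×34/2.2)²
n = 917.5392
Round up: n = 918

Answer: n = 918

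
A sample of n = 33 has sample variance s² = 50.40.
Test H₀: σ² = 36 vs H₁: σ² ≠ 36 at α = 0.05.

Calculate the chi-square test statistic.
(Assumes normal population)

Answer: χ² = 44.8000, fail to reject H₀

Derivation:
df = n - 1 = 32
χ² = (n-1)s²/σ₀² = 32×50.40/36 = 44.8000
Critical values: χ²_{0.975,32} = 18.291, χ²_{0.025,32} = 49.480
Rejection region: χ² < 18.291 or χ² > 49.480
Decision: fail to reject H₀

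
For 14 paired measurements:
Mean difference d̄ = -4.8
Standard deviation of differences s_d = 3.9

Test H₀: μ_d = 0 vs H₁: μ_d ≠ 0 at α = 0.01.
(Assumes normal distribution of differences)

df = n - 1 = 13
SE = s_d/√n = 3.9/√14 = 1.0423
t = d̄/SE = -4.8/1.0423 = -4.6052
Critical value: t_{0.005,13} = ±3.012
p-value ≈ 0.0005
Decision: reject H₀

Answer: t = -4.6052, reject H₀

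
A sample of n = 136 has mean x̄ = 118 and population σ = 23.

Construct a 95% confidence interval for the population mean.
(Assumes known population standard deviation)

Answer: (114.1345, 121.8655)

Derivation:
Confidence level: 95%, α = 0.05
z_0.025 = 1.960
SE = σ/√n = 23/√136 = 1.9722
Margin of error = 1.960 × 1.9722 = 3.8655
CI: x̄ ± margin = 118 ± 3.8655
CI: (114.1345, 121.8655)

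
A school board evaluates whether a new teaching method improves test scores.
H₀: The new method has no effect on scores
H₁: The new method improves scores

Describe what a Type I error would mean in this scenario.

Type I error (α): Rejecting H₀ when H₀ is true
Type II error (β): Failing to reject H₀ when H₁ is true

Answer: Concluding the new method improves scores when it actually doesn't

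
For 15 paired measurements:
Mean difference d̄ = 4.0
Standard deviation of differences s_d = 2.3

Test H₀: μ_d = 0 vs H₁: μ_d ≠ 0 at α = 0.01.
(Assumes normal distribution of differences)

df = n - 1 = 14
SE = s_d/√n = 2.3/√15 = 0.5939
t = d̄/SE = 4.0/0.5939 = 6.7351
Critical value: t_{0.005,14} = ±2.977
p-value < 0.0001
Decision: reject H₀

Answer: t = 6.7351, reject H₀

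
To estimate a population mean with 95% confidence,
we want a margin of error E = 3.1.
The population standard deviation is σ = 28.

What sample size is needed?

z_0.025 = 1.960
n = (z×σ/E)² = (1.960×28/3.1)²
n = 313.4042
Round up: n = 314

Answer: n = 314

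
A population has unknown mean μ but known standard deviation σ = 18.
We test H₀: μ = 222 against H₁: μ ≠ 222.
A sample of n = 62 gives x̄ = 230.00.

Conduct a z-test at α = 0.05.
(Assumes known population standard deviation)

Answer: z = 3.4996, reject H₀

Derivation:
Standard error: SE = σ/√n = 18/√62 = 2.2860
z-statistic: z = (x̄ - μ₀)/SE = (230.00 - 222)/2.2860 = 3.4996
Critical value: ±1.960
p-value = 0.0005
Decision: reject H₀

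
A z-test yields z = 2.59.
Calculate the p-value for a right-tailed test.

For z = 2.59:
p = P(Z > 2.59) = 1 - Φ(2.59) = 0.0048

Answer: p-value ≈ 0.0048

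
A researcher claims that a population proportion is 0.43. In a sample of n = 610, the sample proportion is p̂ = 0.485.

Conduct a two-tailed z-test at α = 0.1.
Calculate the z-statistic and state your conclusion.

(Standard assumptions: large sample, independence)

Answer: z = 2.7438, reject H₀

Derivation:
H₀: p = 0.43, H₁: p ≠ 0.43
Standard error: SE = √(p₀(1-p₀)/n) = √(0.43×0.57/610) = 0.020045
z-statistic: z = (p̂ - p₀)/SE = (0.485 - 0.43)/0.020045 = 2.7438
Critical value: z_0.05 = ±1.645
p-value = 0.0061
Decision: reject H₀ at α = 0.1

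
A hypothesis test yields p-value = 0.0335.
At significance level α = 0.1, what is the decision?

Answer: reject H₀

Derivation:
Compare p-value to α:
0.0335 < 0.1
Decision: reject H₀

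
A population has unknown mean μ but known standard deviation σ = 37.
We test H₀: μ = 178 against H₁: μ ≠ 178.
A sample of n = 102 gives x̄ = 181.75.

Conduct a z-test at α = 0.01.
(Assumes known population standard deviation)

Answer: z = 1.0236, fail to reject H₀

Derivation:
Standard error: SE = σ/√n = 37/√102 = 3.6635
z-statistic: z = (x̄ - μ₀)/SE = (181.75 - 178)/3.6635 = 1.0236
Critical value: ±2.576
p-value = 0.3060
Decision: fail to reject H₀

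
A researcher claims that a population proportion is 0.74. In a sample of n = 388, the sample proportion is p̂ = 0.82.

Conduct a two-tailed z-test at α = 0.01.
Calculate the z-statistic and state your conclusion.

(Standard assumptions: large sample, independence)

H₀: p = 0.74, H₁: p ≠ 0.74
Standard error: SE = √(p₀(1-p₀)/n) = √(0.74×0.26/388) = 0.022268
z-statistic: z = (p̂ - p₀)/SE = (0.82 - 0.74)/0.022268 = 3.5926
Critical value: z_0.005 = ±2.576
p-value = 0.0003
Decision: reject H₀ at α = 0.01

Answer: z = 3.5926, reject H₀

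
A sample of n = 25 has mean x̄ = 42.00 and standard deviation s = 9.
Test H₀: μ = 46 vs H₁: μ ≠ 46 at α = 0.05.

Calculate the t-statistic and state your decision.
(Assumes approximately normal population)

Answer: t = -2.2222, reject H₀

Derivation:
df = n - 1 = 24
SE = s/√n = 9/√25 = 1.8000
t = (x̄ - μ₀)/SE = (42.00 - 46)/1.8000 = -2.2222
Critical value: t_{0.025,24} = ±2.064
p-value ≈ 0.0359
Decision: reject H₀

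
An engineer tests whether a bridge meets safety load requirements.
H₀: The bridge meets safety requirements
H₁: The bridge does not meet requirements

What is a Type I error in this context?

A Type I error (probability α) occurs when we reject a true H₀.
A Type II error (probability β) occurs when we fail to reject a false H₀.

Answer: Unnecessarily closing a safe bridge for repairs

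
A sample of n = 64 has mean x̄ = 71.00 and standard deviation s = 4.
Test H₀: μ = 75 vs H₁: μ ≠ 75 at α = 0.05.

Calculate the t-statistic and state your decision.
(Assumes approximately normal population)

df = n - 1 = 63
SE = s/√n = 4/√64 = 0.5000
t = (x̄ - μ₀)/SE = (71.00 - 75)/0.5000 = -8.0000
Critical value: t_{0.025,63} = ±1.998
p-value < 0.0001
Decision: reject H₀

Answer: t = -8.0000, reject H₀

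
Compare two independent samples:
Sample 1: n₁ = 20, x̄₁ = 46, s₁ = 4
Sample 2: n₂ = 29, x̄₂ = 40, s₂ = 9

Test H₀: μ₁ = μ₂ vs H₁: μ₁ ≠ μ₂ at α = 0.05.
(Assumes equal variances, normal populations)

Answer: t = 2.7904, reject H₀

Derivation:
Pooled variance: s²_p = [19×4² + 28×9²]/(47) = 54.7234
s_p = 7.3975
SE = s_p×√(1/n₁ + 1/n₂) = 7.3975×√(1/20 + 1/29) = 2.1502
t = (x̄₁ - x̄₂)/SE = (46 - 40)/2.1502 = 2.7904
df = 47, t-critical = ±2.012
Decision: reject H₀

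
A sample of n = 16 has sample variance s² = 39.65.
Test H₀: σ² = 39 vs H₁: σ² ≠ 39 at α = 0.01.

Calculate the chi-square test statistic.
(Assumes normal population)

df = n - 1 = 15
χ² = (n-1)s²/σ₀² = 15×39.65/39 = 15.2500
Critical values: χ²_{0.995,15} = 4.601, χ²_{0.005,15} = 32.801
Rejection region: χ² < 4.601 or χ² > 32.801
Decision: fail to reject H₀

Answer: χ² = 15.2500, fail to reject H₀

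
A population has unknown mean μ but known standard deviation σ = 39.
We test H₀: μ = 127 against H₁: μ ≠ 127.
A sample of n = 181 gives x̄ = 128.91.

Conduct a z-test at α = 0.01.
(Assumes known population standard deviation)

Standard error: SE = σ/√n = 39/√181 = 2.8988
z-statistic: z = (x̄ - μ₀)/SE = (128.91 - 127)/2.8988 = 0.6589
Critical value: ±2.576
p-value = 0.5100
Decision: fail to reject H₀

Answer: z = 0.6589, fail to reject H₀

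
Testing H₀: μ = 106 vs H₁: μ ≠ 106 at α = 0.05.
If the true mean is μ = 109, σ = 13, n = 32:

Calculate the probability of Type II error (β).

Answer: β ≈ 0.7431

Derivation:
SE = σ/√n = 13/√32 = 2.2981
Critical values: μ₀ ± z_0.025×SE = 106 ± 1.960×2.2981
Acceptance region: (101.4957, 110.5043)
Under H₁ (μ = 109): z_high = (110.5043 - 109)/2.2981 = 0.6546, z_low = (101.4957 - 109)/2.2981 = -3.2654
β = P(not reject | H₁) = Φ(0.6546) - Φ(-3.2654) ≈ 0.7431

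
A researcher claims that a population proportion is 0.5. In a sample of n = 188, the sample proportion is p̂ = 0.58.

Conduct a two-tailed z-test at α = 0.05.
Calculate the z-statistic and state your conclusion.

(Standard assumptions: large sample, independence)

Answer: z = 2.1938, reject H₀

Derivation:
H₀: p = 0.5, H₁: p ≠ 0.5
Standard error: SE = √(p₀(1-p₀)/n) = √(0.5×0.5/188) = 0.036466
z-statistic: z = (p̂ - p₀)/SE = (0.58 - 0.5)/0.036466 = 2.1938
Critical value: z_0.025 = ±1.960
p-value = 0.0282
Decision: reject H₀ at α = 0.05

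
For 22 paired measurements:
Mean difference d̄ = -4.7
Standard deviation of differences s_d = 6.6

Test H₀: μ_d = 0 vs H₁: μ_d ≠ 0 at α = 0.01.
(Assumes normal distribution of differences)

Answer: t = -3.3402, reject H₀

Derivation:
df = n - 1 = 21
SE = s_d/√n = 6.6/√22 = 1.4071
t = d̄/SE = -4.7/1.4071 = -3.3402
Critical value: t_{0.005,21} = ±2.831
p-value ≈ 0.0031
Decision: reject H₀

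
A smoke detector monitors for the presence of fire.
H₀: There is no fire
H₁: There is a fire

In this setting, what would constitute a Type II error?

Answer: The alarm fails to sound when there actually is a fire

Derivation:
Type I error (α): Rejecting H₀ when H₀ is true
Type II error (β): Failing to reject H₀ when H₁ is true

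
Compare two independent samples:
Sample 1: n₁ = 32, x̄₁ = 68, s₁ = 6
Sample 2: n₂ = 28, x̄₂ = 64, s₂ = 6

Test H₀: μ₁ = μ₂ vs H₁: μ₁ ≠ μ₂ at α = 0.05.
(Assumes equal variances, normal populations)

Pooled variance: s²_p = [31×6² + 27×6²]/(58) = 36.0000
s_p = 6.0000
SE = s_p×√(1/n₁ + 1/n₂) = 6.0000×√(1/32 + 1/28) = 1.5526
t = (x̄₁ - x̄₂)/SE = (68 - 64)/1.5526 = 2.5763
df = 58, t-critical = ±2.002
Decision: reject H₀

Answer: t = 2.5763, reject H₀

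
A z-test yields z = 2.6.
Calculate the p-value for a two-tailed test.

Answer: p-value ≈ 0.0093

Derivation:
For z = 2.6:
p = 2×P(Z > |2.6|) = 2×(1 - Φ(2.6)) = 0.0093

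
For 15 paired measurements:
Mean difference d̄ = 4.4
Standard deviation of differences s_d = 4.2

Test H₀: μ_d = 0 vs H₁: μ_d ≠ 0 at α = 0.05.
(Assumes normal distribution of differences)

Answer: t = 4.0575, reject H₀

Derivation:
df = n - 1 = 14
SE = s_d/√n = 4.2/√15 = 1.0844
t = d̄/SE = 4.4/1.0844 = 4.0575
Critical value: t_{0.025,14} = ±2.145
p-value ≈ 0.0012
Decision: reject H₀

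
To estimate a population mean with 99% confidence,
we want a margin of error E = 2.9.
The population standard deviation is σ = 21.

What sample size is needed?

z_0.005 = 2.576
n = (z×σ/E)² = (2.576×21/2.9)²
n = 347.9640
Round up: n = 348

Answer: n = 348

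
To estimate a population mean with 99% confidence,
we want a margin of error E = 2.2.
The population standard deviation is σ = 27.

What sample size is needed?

Answer: n = 1000

Derivation:
z_0.005 = 2.576
n = (z×σ/E)² = (2.576×27/2.2)²
n = 999.4795
Round up: n = 1000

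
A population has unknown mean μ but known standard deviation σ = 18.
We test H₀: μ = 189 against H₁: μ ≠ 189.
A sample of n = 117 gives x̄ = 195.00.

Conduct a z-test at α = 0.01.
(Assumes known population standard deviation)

Answer: z = 3.6056, reject H₀

Derivation:
Standard error: SE = σ/√n = 18/√117 = 1.6641
z-statistic: z = (x̄ - μ₀)/SE = (195.00 - 189)/1.6641 = 3.6056
Critical value: ±2.576
p-value = 0.0003
Decision: reject H₀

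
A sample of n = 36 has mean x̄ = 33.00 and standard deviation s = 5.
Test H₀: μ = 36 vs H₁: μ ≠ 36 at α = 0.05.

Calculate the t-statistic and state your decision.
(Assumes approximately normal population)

Answer: t = -3.6001, reject H₀

Derivation:
df = n - 1 = 35
SE = s/√n = 5/√36 = 0.8333
t = (x̄ - μ₀)/SE = (33.00 - 36)/0.8333 = -3.6001
Critical value: t_{0.025,35} = ±2.030
p-value ≈ 0.0010
Decision: reject H₀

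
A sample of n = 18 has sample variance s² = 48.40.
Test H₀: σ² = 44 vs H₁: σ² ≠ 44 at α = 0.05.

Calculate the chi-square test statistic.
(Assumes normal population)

df = n - 1 = 17
χ² = (n-1)s²/σ₀² = 17×48.40/44 = 18.7000
Critical values: χ²_{0.975,17} = 7.564, χ²_{0.025,17} = 30.191
Rejection region: χ² < 7.564 or χ² > 30.191
Decision: fail to reject H₀

Answer: χ² = 18.7000, fail to reject H₀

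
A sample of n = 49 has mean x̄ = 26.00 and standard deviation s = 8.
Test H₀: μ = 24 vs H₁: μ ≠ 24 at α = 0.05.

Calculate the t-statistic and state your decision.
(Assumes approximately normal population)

df = n - 1 = 48
SE = s/√n = 8/√49 = 1.1429
t = (x̄ - μ₀)/SE = (26.00 - 24)/1.1429 = 1.7499
Critical value: t_{0.025,48} = ±2.011
p-value ≈ 0.0865
Decision: fail to reject H₀

Answer: t = 1.7499, fail to reject H₀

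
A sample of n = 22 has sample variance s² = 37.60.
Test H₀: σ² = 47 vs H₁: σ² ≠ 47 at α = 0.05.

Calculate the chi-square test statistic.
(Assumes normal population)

df = n - 1 = 21
χ² = (n-1)s²/σ₀² = 21×37.60/47 = 16.8000
Critical values: χ²_{0.975,21} = 10.283, χ²_{0.025,21} = 35.479
Rejection region: χ² < 10.283 or χ² > 35.479
Decision: fail to reject H₀

Answer: χ² = 16.8000, fail to reject H₀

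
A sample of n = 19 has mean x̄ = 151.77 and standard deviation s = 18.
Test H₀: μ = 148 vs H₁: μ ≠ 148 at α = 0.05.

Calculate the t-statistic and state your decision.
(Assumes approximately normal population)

df = n - 1 = 18
SE = s/√n = 18/√19 = 4.1295
t = (x̄ - μ₀)/SE = (151.77 - 148)/4.1295 = 0.9129
Critical value: t_{0.025,18} = ±2.101
p-value ≈ 0.3734
Decision: fail to reject H₀

Answer: t = 0.9129, fail to reject H₀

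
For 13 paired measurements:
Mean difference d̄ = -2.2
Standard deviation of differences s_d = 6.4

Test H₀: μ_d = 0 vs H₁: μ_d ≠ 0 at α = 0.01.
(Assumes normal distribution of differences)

df = n - 1 = 12
SE = s_d/√n = 6.4/√13 = 1.7750
t = d̄/SE = -2.2/1.7750 = -1.2394
Critical value: t_{0.005,12} = ±3.055
p-value ≈ 0.2389
Decision: fail to reject H₀

Answer: t = -1.2394, fail to reject H₀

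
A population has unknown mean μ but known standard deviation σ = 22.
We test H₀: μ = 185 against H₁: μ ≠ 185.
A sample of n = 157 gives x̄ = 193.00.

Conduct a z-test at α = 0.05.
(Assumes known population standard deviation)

Answer: z = 4.5563, reject H₀

Derivation:
Standard error: SE = σ/√n = 22/√157 = 1.7558
z-statistic: z = (x̄ - μ₀)/SE = (193.00 - 185)/1.7558 = 4.5563
Critical value: ±1.960
p-value < 0.0001
Decision: reject H₀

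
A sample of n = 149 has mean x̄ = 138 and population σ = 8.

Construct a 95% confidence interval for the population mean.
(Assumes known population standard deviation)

Answer: (136.7154, 139.2846)

Derivation:
Confidence level: 95%, α = 0.05
z_0.025 = 1.960
SE = σ/√n = 8/√149 = 0.6554
Margin of error = 1.960 × 0.6554 = 1.2846
CI: x̄ ± margin = 138 ± 1.2846
CI: (136.7154, 139.2846)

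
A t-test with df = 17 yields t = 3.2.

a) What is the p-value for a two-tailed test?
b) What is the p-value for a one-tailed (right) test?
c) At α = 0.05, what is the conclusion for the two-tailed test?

Answer: a) 0.0052, b) 0.0026, c) reject H₀

Derivation:
Using t-distribution with df = 17:
a) Two-tailed: p = 2×P(T > 3.2) = 0.0052
b) One-tailed: p = P(T > 3.2) = 0.0026
c) 0.0052 < 0.05, reject H₀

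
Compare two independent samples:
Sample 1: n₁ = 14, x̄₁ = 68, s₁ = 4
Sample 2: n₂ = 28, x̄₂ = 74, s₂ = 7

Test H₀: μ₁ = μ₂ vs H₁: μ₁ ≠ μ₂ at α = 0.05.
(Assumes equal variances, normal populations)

Pooled variance: s²_p = [13×4² + 27×7²]/(40) = 38.2750
s_p = 6.1867
SE = s_p×√(1/n₁ + 1/n₂) = 6.1867×√(1/14 + 1/28) = 2.0251
t = (x̄₁ - x̄₂)/SE = (68 - 74)/2.0251 = -2.9628
df = 40, t-critical = ±2.021
Decision: reject H₀

Answer: t = -2.9628, reject H₀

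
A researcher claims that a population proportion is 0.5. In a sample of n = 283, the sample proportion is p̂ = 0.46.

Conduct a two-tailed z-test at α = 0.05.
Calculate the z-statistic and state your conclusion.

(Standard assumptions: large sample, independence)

Answer: z = -1.3458, fail to reject H₀

Derivation:
H₀: p = 0.5, H₁: p ≠ 0.5
Standard error: SE = √(p₀(1-p₀)/n) = √(0.5×0.5/283) = 0.029722
z-statistic: z = (p̂ - p₀)/SE = (0.46 - 0.5)/0.029722 = -1.3458
Critical value: z_0.025 = ±1.960
p-value = 0.1784
Decision: fail to reject H₀ at α = 0.05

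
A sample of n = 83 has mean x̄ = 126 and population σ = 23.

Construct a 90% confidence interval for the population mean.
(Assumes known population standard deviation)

Answer: (121.8470, 130.1530)

Derivation:
Confidence level: 90%, α = 0.1
z_0.05 = 1.645
SE = σ/√n = 23/√83 = 2.5246
Margin of error = 1.645 × 2.5246 = 4.1530
CI: x̄ ± margin = 126 ± 4.1530
CI: (121.8470, 130.1530)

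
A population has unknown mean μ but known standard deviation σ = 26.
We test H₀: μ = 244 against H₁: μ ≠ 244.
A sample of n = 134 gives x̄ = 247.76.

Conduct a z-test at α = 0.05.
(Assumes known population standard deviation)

Answer: z = 1.6740, fail to reject H₀

Derivation:
Standard error: SE = σ/√n = 26/√134 = 2.2461
z-statistic: z = (x̄ - μ₀)/SE = (247.76 - 244)/2.2461 = 1.6740
Critical value: ±1.960
p-value = 0.0941
Decision: fail to reject H₀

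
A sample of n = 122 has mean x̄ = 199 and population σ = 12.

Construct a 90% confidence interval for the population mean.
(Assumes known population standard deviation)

Answer: (197.2129, 200.7871)

Derivation:
Confidence level: 90%, α = 0.1
z_0.05 = 1.645
SE = σ/√n = 12/√122 = 1.0864
Margin of error = 1.645 × 1.0864 = 1.7871
CI: x̄ ± margin = 199 ± 1.7871
CI: (197.2129, 200.7871)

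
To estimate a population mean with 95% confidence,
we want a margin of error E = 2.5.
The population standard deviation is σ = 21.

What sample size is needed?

Answer: n = 272

Derivation:
z_0.025 = 1.960
n = (z×σ/E)² = (1.960×21/2.5)²
n = 271.0633
Round up: n = 272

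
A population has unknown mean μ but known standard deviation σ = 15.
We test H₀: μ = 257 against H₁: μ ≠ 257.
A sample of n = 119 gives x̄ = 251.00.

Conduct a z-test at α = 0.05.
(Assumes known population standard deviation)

Standard error: SE = σ/√n = 15/√119 = 1.3750
z-statistic: z = (x̄ - μ₀)/SE = (251.00 - 257)/1.3750 = -4.3636
Critical value: ±1.960
p-value < 0.0001
Decision: reject H₀

Answer: z = -4.3636, reject H₀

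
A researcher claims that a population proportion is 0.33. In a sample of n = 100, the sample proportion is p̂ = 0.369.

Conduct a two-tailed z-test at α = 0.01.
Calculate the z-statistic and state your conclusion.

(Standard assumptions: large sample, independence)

H₀: p = 0.33, H₁: p ≠ 0.33
Standard error: SE = √(p₀(1-p₀)/n) = √(0.33×0.67/100) = 0.047021
z-statistic: z = (p̂ - p₀)/SE = (0.369 - 0.33)/0.047021 = 0.8294
Critical value: z_0.005 = ±2.576
p-value = 0.4069
Decision: fail to reject H₀ at α = 0.01

Answer: z = 0.8294, fail to reject H₀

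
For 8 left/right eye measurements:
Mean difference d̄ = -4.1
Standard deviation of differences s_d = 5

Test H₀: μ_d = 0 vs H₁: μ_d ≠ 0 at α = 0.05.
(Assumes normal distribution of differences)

Answer: t = -2.3193, fail to reject H₀

Derivation:
df = n - 1 = 7
SE = s_d/√n = 5/√8 = 1.7678
t = d̄/SE = -4.1/1.7678 = -2.3193
Critical value: t_{0.025,7} = ±2.365
p-value ≈ 0.0534
Decision: fail to reject H₀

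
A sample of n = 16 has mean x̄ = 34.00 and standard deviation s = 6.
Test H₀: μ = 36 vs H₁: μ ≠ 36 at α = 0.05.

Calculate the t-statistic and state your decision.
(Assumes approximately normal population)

df = n - 1 = 15
SE = s/√n = 6/√16 = 1.5000
t = (x̄ - μ₀)/SE = (34.00 - 36)/1.5000 = -1.3333
Critical value: t_{0.025,15} = ±2.131
p-value ≈ 0.2023
Decision: fail to reject H₀

Answer: t = -1.3333, fail to reject H₀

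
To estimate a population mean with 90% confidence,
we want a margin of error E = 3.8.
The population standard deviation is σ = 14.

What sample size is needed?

z_0.05 = 1.645
n = (z×σ/E)² = (1.645×14/3.8)²
n = 36.7300
Round up: n = 37

Answer: n = 37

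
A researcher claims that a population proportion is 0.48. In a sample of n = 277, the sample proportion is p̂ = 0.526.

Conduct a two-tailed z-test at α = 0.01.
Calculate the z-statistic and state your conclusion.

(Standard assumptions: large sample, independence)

H₀: p = 0.48, H₁: p ≠ 0.48
Standard error: SE = √(p₀(1-p₀)/n) = √(0.48×0.52/277) = 0.030018
z-statistic: z = (p̂ - p₀)/SE = (0.526 - 0.48)/0.030018 = 1.5324
Critical value: z_0.005 = ±2.576
p-value = 0.1254
Decision: fail to reject H₀ at α = 0.01

Answer: z = 1.5324, fail to reject H₀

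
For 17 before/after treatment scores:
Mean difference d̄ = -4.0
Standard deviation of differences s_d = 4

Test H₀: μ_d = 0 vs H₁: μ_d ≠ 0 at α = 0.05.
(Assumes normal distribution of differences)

Answer: t = -4.1233, reject H₀

Derivation:
df = n - 1 = 16
SE = s_d/√n = 4/√17 = 0.9701
t = d̄/SE = -4.0/0.9701 = -4.1233
Critical value: t_{0.025,16} = ±2.120
p-value ≈ 0.0008
Decision: reject H₀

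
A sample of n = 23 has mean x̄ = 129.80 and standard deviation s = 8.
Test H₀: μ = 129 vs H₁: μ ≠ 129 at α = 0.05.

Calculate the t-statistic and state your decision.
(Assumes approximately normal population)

df = n - 1 = 22
SE = s/√n = 8/√23 = 1.6681
t = (x̄ - μ₀)/SE = (129.80 - 129)/1.6681 = 0.4796
Critical value: t_{0.025,22} = ±2.074
p-value ≈ 0.6362
Decision: fail to reject H₀

Answer: t = 0.4796, fail to reject H₀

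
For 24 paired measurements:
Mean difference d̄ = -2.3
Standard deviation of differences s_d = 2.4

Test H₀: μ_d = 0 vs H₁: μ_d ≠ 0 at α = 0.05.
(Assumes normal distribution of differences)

Answer: t = -4.6948, reject H₀

Derivation:
df = n - 1 = 23
SE = s_d/√n = 2.4/√24 = 0.4899
t = d̄/SE = -2.3/0.4899 = -4.6948
Critical value: t_{0.025,23} = ±2.069
p-value ≈ 0.0001
Decision: reject H₀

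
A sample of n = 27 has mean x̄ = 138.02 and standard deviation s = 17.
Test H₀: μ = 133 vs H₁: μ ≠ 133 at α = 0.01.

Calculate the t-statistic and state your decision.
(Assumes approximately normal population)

Answer: t = 1.5344, fail to reject H₀

Derivation:
df = n - 1 = 26
SE = s/√n = 17/√27 = 3.2717
t = (x̄ - μ₀)/SE = (138.02 - 133)/3.2717 = 1.5344
Critical value: t_{0.005,26} = ±2.779
p-value ≈ 0.1370
Decision: fail to reject H₀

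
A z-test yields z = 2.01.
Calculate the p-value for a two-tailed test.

Answer: p-value ≈ 0.0444

Derivation:
For z = 2.01:
p = 2×P(Z > |2.01|) = 2×(1 - Φ(2.01)) = 0.0444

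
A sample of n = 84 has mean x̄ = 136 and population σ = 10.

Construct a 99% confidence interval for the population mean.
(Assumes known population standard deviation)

Confidence level: 99%, α = 0.01
z_0.005 = 2.576
SE = σ/√n = 10/√84 = 1.0911
Margin of error = 2.576 × 1.0911 = 2.8107
CI: x̄ ± margin = 136 ± 2.8107
CI: (133.1893, 138.8107)

Answer: (133.1893, 138.8107)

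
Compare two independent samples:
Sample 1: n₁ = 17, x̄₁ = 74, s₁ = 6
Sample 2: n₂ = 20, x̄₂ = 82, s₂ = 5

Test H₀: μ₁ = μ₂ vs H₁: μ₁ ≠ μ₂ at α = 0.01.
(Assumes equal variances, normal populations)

Pooled variance: s²_p = [16×6² + 19×5²]/(35) = 30.0286
s_p = 5.4798
SE = s_p×√(1/n₁ + 1/n₂) = 5.4798×√(1/17 + 1/20) = 1.8077
t = (x̄₁ - x̄₂)/SE = (74 - 82)/1.8077 = -4.4255
df = 35, t-critical = ±2.724
Decision: reject H₀

Answer: t = -4.4255, reject H₀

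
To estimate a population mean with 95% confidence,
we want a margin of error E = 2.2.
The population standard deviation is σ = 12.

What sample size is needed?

z_0.025 = 1.960
n = (z×σ/E)² = (1.960×12/2.2)²
n = 114.2955
Round up: n = 115

Answer: n = 115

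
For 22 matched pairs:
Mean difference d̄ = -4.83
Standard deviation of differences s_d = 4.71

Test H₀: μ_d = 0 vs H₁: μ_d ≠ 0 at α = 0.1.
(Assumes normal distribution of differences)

Answer: t = -4.8098, reject H₀

Derivation:
df = n - 1 = 21
SE = s_d/√n = 4.71/√22 = 1.0042
t = d̄/SE = -4.83/1.0042 = -4.8098
Critical value: t_{0.05,21} = ±1.721
p-value ≈ 0.0001
Decision: reject H₀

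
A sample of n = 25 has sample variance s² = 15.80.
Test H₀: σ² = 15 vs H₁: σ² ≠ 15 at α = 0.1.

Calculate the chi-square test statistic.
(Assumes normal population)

Answer: χ² = 25.2800, fail to reject H₀

Derivation:
df = n - 1 = 24
χ² = (n-1)s²/σ₀² = 24×15.80/15 = 25.2800
Critical values: χ²_{0.95,24} = 13.848, χ²_{0.05,24} = 36.415
Rejection region: χ² < 13.848 or χ² > 36.415
Decision: fail to reject H₀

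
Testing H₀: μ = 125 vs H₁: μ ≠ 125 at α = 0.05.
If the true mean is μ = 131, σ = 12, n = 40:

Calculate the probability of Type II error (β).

Answer: β ≈ 0.1146

Derivation:
SE = σ/√n = 12/√40 = 1.8974
Critical values: μ₀ ± z_0.025×SE = 125 ± 1.960×1.8974
Acceptance region: (121.2811, 128.7189)
Under H₁ (μ = 131): z_high = (128.7189 - 131)/1.8974 = -1.2022, z_low = (121.2811 - 131)/1.8974 = -5.1222
β = P(not reject | H₁) = Φ(-1.2022) - Φ(-5.1222) ≈ 0.1146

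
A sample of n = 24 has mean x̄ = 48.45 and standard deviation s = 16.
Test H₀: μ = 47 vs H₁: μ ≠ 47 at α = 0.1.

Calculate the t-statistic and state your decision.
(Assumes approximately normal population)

df = n - 1 = 23
SE = s/√n = 16/√24 = 3.2660
t = (x̄ - μ₀)/SE = (48.45 - 47)/3.2660 = 0.4440
Critical value: t_{0.05,23} = ±1.714
p-value ≈ 0.6612
Decision: fail to reject H₀

Answer: t = 0.4440, fail to reject H₀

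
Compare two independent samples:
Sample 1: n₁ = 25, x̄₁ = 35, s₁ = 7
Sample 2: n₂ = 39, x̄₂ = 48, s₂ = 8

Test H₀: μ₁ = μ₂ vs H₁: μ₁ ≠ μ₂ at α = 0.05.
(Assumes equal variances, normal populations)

Pooled variance: s²_p = [24×7² + 38×8²]/(62) = 58.1935
s_p = 7.6285
SE = s_p×√(1/n₁ + 1/n₂) = 7.6285×√(1/25 + 1/39) = 1.9545
t = (x̄₁ - x̄₂)/SE = (35 - 48)/1.9545 = -6.6513
df = 62, t-critical = ±1.999
Decision: reject H₀

Answer: t = -6.6513, reject H₀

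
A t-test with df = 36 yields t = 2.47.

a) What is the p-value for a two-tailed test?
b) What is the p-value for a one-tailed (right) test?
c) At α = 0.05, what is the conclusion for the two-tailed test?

Using t-distribution with df = 36:
a) Two-tailed: p = 2×P(T > 2.47) = 0.0184
b) One-tailed: p = P(T > 2.47) = 0.0092
c) 0.0184 < 0.05, reject H₀

Answer: a) 0.0184, b) 0.0092, c) reject H₀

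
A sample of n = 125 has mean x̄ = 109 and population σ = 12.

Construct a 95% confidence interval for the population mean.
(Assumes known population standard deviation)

Answer: (106.8963, 111.1037)

Derivation:
Confidence level: 95%, α = 0.05
z_0.025 = 1.960
SE = σ/√n = 12/√125 = 1.0733
Margin of error = 1.960 × 1.0733 = 2.1037
CI: x̄ ± margin = 109 ± 2.1037
CI: (106.8963, 111.1037)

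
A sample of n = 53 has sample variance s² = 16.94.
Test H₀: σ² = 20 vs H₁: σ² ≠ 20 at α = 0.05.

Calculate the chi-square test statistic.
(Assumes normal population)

df = n - 1 = 52
χ² = (n-1)s²/σ₀² = 52×16.94/20 = 44.0440
Critical values: χ²_{0.975,52} = 33.968, χ²_{0.025,52} = 73.810
Rejection region: χ² < 33.968 or χ² > 73.810
Decision: fail to reject H₀

Answer: χ² = 44.0440, fail to reject H₀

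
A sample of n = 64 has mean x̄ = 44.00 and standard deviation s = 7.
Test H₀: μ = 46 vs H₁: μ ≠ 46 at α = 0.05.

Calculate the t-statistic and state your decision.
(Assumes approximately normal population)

df = n - 1 = 63
SE = s/√n = 7/√64 = 0.8750
t = (x̄ - μ₀)/SE = (44.00 - 46)/0.8750 = -2.2857
Critical value: t_{0.025,63} = ±1.998
p-value ≈ 0.0256
Decision: reject H₀

Answer: t = -2.2857, reject H₀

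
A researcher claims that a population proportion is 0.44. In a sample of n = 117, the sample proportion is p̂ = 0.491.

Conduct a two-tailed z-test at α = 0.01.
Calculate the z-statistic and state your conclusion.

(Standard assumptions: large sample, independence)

H₀: p = 0.44, H₁: p ≠ 0.44
Standard error: SE = √(p₀(1-p₀)/n) = √(0.44×0.56/117) = 0.045891
z-statistic: z = (p̂ - p₀)/SE = (0.491 - 0.44)/0.045891 = 1.1113
Critical value: z_0.005 = ±2.576
p-value = 0.2664
Decision: fail to reject H₀ at α = 0.01

Answer: z = 1.1113, fail to reject H₀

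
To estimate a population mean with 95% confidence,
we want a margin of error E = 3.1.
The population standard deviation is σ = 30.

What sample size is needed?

Answer: n = 360

Derivation:
z_0.025 = 1.960
n = (z×σ/E)² = (1.960×30/3.1)²
n = 359.7752
Round up: n = 360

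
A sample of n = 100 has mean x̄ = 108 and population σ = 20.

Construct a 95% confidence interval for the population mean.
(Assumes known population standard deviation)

Answer: (104.0800, 111.9200)

Derivation:
Confidence level: 95%, α = 0.05
z_0.025 = 1.960
SE = σ/√n = 20/√100 = 2.0000
Margin of error = 1.960 × 2.0000 = 3.9200
CI: x̄ ± margin = 108 ± 3.9200
CI: (104.0800, 111.9200)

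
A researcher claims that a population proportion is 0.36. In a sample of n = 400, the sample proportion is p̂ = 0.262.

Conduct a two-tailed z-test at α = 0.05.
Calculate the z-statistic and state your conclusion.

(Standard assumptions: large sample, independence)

Answer: z = -4.0833, reject H₀

Derivation:
H₀: p = 0.36, H₁: p ≠ 0.36
Standard error: SE = √(p₀(1-p₀)/n) = √(0.36×0.64/400) = 0.024000
z-statistic: z = (p̂ - p₀)/SE = (0.262 - 0.36)/0.024000 = -4.0833
Critical value: z_0.025 = ±1.960
p-value < 0.0001
Decision: reject H₀ at α = 0.05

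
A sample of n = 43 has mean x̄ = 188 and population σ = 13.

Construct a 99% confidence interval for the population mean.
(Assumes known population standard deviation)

Answer: (182.8931, 193.1069)

Derivation:
Confidence level: 99%, α = 0.01
z_0.005 = 2.576
SE = σ/√n = 13/√43 = 1.9825
Margin of error = 2.576 × 1.9825 = 5.1069
CI: x̄ ± margin = 188 ± 5.1069
CI: (182.8931, 193.1069)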